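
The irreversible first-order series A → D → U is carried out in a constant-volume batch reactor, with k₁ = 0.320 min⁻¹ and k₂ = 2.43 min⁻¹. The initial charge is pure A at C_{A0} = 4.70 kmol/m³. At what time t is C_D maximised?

0.961 min

For first-order series the maximum of C_D occurs at t_opt = ln(k₂/k₁)/(k₂−k₁).
= ln(2.43/0.320)/(2.43−0.320) = ln(7.594)/2.110 = 2.027/2.110 = 0.961 min.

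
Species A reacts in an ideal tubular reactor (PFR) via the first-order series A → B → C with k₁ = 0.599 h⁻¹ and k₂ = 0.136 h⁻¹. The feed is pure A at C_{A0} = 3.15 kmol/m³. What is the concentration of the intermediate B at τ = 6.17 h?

1.66 kmol/m³

For first-order series with pure A initially, C_B(τ) = k₁C_{A0}/(k₂−k₁)·(e^(−k₁τ) − e^(−k₂τ)).
e^(−k₁τ) = e^(−0.599×6.17) = e^(−3.696) = 0.02483; e^(−k₂τ) = e^(−0.8391) = 0.4321.
C_B = 0.599×3.15/(0.136−0.599) × (0.02483−0.4321) = (-4.075)×(-0.4073) = 1.660 kmol/m³.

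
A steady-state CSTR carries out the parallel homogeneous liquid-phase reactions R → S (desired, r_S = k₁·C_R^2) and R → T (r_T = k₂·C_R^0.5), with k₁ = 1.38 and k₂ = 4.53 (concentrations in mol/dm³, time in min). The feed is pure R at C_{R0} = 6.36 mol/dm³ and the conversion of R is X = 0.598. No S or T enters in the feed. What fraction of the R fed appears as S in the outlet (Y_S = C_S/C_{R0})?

0.332

Exit C_R = C_{R0}(1−X) = 6.36×0.402 = 2.557 mol/dm³.
A CSTR operates uniformly at the exit composition, giving r_S = 9.021 and r_T = 7.243 (each k·C_R^n at C_R = 2.557).
Fraction of consumed R going to S: r_S/(r_S+r_T) = 0.5546.
C_S = 0.5546·C_{R0}·X = 0.5546×6.36×0.598 = 2.11 mol/dm³; Y_S = C_S/C_{R0} = 0.332.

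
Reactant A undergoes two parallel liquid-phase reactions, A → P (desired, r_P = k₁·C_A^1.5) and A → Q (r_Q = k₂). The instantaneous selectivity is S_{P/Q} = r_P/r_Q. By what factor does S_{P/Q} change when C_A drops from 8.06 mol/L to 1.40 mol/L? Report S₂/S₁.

S_{P/Q} = (k₁/k₂)·C_A^1.5, so S₂/S₁ = (C_{A,2}/C_{A,1})^1.5.
= (1.40/8.06)^1.5 = (0.1737)^1.5 = 0.0724.

0.0724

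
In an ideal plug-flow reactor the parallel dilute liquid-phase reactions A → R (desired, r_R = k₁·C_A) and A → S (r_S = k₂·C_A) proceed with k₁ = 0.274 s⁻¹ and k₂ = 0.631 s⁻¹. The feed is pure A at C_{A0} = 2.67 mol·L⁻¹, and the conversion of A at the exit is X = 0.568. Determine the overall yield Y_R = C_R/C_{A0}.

0.172

C_A = C_{A0}(1−X) = 1.153 mol·L⁻¹.
Both paths are first order in A, so the instantaneous fraction to R is constant: dC_R/d(−C_A) = k₁/(k₁+k₂) = 0.3028.
C_R = 0.3028·(C_{A0}−C_A) = 0.3028×1.517 = 0.459 mol·L⁻¹.
Y_R = C_R/C_{A0} = 0.4592/2.67 = 0.172.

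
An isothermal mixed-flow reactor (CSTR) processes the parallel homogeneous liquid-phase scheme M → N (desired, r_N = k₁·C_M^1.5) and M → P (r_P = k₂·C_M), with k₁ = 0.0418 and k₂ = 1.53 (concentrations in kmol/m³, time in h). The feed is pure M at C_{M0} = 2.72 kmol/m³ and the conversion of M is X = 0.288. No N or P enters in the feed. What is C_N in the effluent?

0.0287 kmol/m³

Exit C_M = C_{M0}(1−X) = 2.72×0.712 = 1.937 kmol/m³.
In a CSTR the entire volume is at exit conditions, so r_N = 0.0418×1.937^1.5 = 0.1127 and r_P = 1.53×1.937 = 2.963.
Fraction of consumed M going to N: r_N/(r_N+r_P) = 0.03663.
C_N = 0.03663·C_{M0}·X = 0.03663×2.72×0.288 = 0.0287 kmol/m³.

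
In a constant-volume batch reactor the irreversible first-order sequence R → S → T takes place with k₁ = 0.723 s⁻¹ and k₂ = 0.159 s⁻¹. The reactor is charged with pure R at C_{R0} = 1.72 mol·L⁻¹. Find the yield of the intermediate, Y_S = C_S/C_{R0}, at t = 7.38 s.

For first-order series with pure R initially, C_S(t) = k₁C_{R0}/(k₂−k₁)·(e^(−k₁t) − e^(−k₂t)).
e^(−k₁t) = e^(−0.723×7.38) = e^(−5.336) = 0.004816; e^(−k₂t) = e^(−1.173) = 0.3093.
C_S = 0.723×1.72/(0.159−0.723) × (0.004816−0.3093) = (-2.205)×(-0.3045) = 0.6714 mol·L⁻¹.
Y_S = C_S/C_{R0} = 0.6714/1.72 = 0.390.

0.390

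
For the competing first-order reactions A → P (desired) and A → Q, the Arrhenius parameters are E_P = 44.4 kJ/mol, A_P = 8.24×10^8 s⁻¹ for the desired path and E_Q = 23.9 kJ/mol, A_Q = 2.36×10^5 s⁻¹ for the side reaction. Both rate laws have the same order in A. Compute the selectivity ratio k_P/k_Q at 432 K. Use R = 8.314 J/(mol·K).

11.6

k_P/k_Q = (A_P/A_Q)·exp[−(E_P−E_Q)/(RT)] = (A_P/A_Q)·exp[(E_Q−E_P)/(RT)].
(E_Q−E_P)/(RT) = (23.9−44.4)×10³/(8.314×432) = -20500/3592 = -5.708.
k_P/k_Q = (8.24×10^8/2.36×10^5)·exp(-5.708) = 3492 × 0.003320 = 11.6.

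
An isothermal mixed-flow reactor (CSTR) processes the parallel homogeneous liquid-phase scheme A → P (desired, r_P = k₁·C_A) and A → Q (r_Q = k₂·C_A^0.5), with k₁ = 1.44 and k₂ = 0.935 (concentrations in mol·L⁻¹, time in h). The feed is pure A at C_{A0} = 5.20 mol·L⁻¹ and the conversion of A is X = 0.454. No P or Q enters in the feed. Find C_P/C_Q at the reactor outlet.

2.60

Exit C_A = C_{A0}(1−X) = 5.20×0.546 = 2.839 mol·L⁻¹.
In a CSTR the entire volume is at exit conditions, so r_P = 1.44×2.839 = 4.088 and r_Q = 0.935×2.839^0.5 = 1.575.
Overall selectivity = C_P/C_Q = r_Pτ/(r_Qτ) = r_P/r_Q = 2.60.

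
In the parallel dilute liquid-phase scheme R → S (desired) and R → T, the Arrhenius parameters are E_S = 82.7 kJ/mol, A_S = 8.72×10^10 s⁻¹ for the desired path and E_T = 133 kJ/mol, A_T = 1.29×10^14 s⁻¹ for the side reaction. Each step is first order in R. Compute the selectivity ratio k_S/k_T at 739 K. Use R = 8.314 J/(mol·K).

2.43

With equal orders, S_{S/T} = k_S/k_T = (A_S/A_T)·exp[(E_T−E_S)/(RT)].
(E_T−E_S)/(RT) = (133−82.7)×10³/(8.314×739) = 50300/6144 = 8.187.
k_S/k_T = (8.72×10^10/1.29×10^14)·exp(8.187) = 6.760×10^-4 × 3593 = 2.43.
Since E_S < E_T, lowering the temperature improves selectivity toward S.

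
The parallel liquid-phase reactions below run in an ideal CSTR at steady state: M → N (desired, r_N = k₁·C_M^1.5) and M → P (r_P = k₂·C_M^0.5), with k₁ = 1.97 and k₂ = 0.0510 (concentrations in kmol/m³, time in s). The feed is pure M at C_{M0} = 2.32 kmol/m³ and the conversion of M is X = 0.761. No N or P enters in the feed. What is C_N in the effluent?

1.69 kmol/m³

Exit C_M = C_{M0}(1−X) = 2.32×0.239 = 0.5545 kmol/m³.
A CSTR operates uniformly at the exit composition, giving r_N = 0.8134 and r_P = 0.03798 (each k·C_M^n at C_M = 0.5545).
Fraction of consumed M going to N: r_N/(r_N+r_P) = 0.9554.
C_N = 0.9554·C_{M0}·X = 0.9554×2.32×0.761 = 1.69 kmol/m³.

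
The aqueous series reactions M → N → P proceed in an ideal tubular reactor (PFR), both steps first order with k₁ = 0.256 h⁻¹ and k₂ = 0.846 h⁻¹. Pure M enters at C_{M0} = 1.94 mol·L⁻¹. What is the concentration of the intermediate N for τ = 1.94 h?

The intermediate concentration in a first-order A→B→C sequence is C_N = k₁C_{M0}(e^(−k₁τ) − e^(−k₂τ))/(k₂−k₁).
e^(−k₁τ) = e^(−0.256×1.94) = e^(−0.4966) = 0.6086; e^(−k₂τ) = e^(−1.641) = 0.1937.
C_N = 0.256×1.94/(0.846−0.256) × (0.6086−0.1937) = 0.8418×0.4148 = 0.3492 mol·L⁻¹.

0.349 mol·L⁻¹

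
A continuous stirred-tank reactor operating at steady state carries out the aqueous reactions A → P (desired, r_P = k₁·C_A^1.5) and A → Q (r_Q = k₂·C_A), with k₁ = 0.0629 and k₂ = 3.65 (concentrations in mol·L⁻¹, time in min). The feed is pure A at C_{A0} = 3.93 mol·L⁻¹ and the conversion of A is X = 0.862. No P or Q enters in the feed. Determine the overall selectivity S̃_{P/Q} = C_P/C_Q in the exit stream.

Exit C_A = C_{A0}(1−X) = 3.93×0.138 = 0.5423 mol·L⁻¹.
Rates in a CSTR are evaluated at the outlet concentration: r_P = 0.0629×0.5423^1.5 = 0.02512, r_Q = 3.65×0.5423 = 1.980.
Overall selectivity = C_P/C_Q = r_Pτ/(r_Qτ) = r_P/r_Q = 0.0127.

0.0127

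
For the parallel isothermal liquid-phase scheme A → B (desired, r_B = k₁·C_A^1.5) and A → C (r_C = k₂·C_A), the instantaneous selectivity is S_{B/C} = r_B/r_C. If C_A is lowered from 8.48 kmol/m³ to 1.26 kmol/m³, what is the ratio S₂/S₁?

S_{B/C} = (k₁/k₂)·C_A^0.5, so S₂/S₁ = (C_{A,2}/C_{A,1})^0.5.
= (1.26/8.48)^0.5 = (0.1486)^0.5 = 0.385.

0.385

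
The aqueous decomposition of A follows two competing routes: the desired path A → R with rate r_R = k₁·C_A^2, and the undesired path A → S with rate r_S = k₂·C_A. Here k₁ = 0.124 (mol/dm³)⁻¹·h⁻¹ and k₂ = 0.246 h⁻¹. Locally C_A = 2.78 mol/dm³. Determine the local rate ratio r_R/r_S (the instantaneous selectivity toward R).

1.40

S_{R/S} = r_R/r_S = (k₁·C_A^2)/(k₂·C_A) = (k₁/k₂)·C_A.
= (0.124×2.780^2) / (0.246×2.780) = 0.9583/0.6839 = 1.40.
Since the desired path is higher order in A, keeping C_A high (PFR or concentrated feed) favours R.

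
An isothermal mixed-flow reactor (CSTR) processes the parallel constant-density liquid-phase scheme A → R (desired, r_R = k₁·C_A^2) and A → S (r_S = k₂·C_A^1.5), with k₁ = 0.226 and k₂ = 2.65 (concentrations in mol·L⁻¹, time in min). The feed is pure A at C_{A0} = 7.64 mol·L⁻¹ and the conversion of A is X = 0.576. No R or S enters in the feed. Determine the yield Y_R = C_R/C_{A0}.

Exit C_A = C_{A0}(1−X) = 7.64×0.424 = 3.239 mol·L⁻¹.
Rates in a CSTR are evaluated at the outlet concentration: r_R = 0.226×3.239^2 = 2.372, r_S = 2.65×3.239^1.5 = 15.45.
Fraction of consumed A going to R: r_R/(r_R+r_S) = 0.1331.
C_R = 0.1331·C_{A0}·X = 0.1331×7.64×0.576 = 0.586 mol·L⁻¹; Y_R = C_R/C_{A0} = 0.0766.

0.0766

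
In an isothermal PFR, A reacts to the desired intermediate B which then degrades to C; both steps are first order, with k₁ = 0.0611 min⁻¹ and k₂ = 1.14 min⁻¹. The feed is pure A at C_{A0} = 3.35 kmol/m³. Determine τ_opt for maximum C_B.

The intermediate peaks when r₁ = r₂, i.e. k₁e^(−k₁τ) = k₂e^(−k₂τ), giving τ_opt = ln(k₂/k₁)/(k₂−k₁).
= ln(1.14/0.0611)/(1.14−0.0611) = ln(18.66)/1.079 = 2.926/1.079 = 2.71 min.

2.71 min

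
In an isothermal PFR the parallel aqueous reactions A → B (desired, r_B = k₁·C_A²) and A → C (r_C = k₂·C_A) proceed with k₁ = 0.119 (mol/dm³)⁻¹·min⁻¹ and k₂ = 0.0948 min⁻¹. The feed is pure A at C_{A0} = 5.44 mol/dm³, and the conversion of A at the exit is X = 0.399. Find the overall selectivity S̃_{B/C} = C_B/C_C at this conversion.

C_A = C_{A0}(1−X) = 3.269 mol/dm³.
Along a PFR/batch, dC_C/dC_A = −r_C/(r_B+r_C) = −k₂/(k₂+k₁·C_A).
Integrating from C_{A0} to C_A: C_C = (0.0948/0.119)·ln[(0.0948+0.119·5.44)/(0.0948+0.119·3.27)] = 0.7966·ln(0.7422/0.4839) = 0.3408 mol/dm³.
Then C_B = (C_{A0}−C_A) − C_C = 2.171 − 0.3408 = 1.830 mol/dm³.
S̃_{B/C} = C_B/C_C = 1.830/0.3408 = 5.37.

5.37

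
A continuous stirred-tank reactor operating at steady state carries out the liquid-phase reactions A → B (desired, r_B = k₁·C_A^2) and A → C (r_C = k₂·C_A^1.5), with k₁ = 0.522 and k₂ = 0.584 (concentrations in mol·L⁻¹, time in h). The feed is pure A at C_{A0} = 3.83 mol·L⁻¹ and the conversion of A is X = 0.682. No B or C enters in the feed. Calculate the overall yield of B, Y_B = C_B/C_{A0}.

0.339

Exit C_A = C_{A0}(1−X) = 3.83×0.318 = 1.218 mol·L⁻¹.
In a CSTR the entire volume is at exit conditions, so r_B = 0.522×1.218^2 = 0.7743 and r_C = 0.584×1.218^1.5 = 0.7850.
Fraction of consumed A going to B: r_B/(r_B+r_C) = 0.4966.
C_B = 0.4966·C_{A0}·X = 0.4966×3.83×0.682 = 1.30 mol·L⁻¹; Y_B = C_B/C_{A0} = 0.339.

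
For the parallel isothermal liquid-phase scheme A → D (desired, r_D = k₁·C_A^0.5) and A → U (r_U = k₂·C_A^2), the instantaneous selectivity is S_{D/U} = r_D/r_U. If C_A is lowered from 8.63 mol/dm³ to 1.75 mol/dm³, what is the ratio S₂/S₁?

11.0

S_{D/U} = (k₁/k₂)·C_A^-1.5, so S₂/S₁ = (C_{A,2}/C_{A,1})^-1.5.
= (1.75/8.63)^(-1.5) = (0.2028)^(-1.5) = 11.0.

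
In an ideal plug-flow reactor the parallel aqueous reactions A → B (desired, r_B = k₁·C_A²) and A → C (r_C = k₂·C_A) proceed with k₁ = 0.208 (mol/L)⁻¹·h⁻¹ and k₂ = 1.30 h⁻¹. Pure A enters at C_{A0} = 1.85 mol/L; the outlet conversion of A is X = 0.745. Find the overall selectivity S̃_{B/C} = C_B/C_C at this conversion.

0.182

C_A = C_{A0}(1−X) = 0.4718 mol/L.
Along a PFR/batch, dC_C/dC_A = −r_C/(r_B+r_C) = −k₂/(k₂+k₁·C_A).
Integrating from C_{A0} to C_A: C_C = (1.30/0.208)·ln[(1.30+0.208·1.85)/(1.30+0.208·0.472)] = 6.250·ln(1.685/1.398) = 1.166 mol/L.
Then C_B = (C_{A0}−C_A) − C_C = 1.378 − 1.166 = 0.2125 mol/L.
S̃_{B/C} = C_B/C_C = 0.2125/1.166 = 0.182.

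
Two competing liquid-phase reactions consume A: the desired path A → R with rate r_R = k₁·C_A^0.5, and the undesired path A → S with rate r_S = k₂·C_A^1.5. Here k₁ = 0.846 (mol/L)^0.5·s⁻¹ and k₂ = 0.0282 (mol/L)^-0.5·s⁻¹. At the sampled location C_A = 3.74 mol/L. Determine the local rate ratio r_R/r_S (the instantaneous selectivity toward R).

8.02

S_{R/S} = r_R/r_S = (k₁·C_A^0.5)/(k₂·C_A^1.5) = (k₁/k₂)·C_A⁻¹.
= (0.846×3.740^0.5) / (0.0282×3.740^1.5) = 1.636/0.2040 = 8.02.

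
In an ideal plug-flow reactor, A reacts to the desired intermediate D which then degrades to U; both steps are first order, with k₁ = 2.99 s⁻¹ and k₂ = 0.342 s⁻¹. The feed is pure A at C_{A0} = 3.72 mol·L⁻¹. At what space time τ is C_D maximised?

The intermediate peaks when r₁ = r₂, i.e. k₁e^(−k₁τ) = k₂e^(−k₂τ), giving τ_opt = ln(k₂/k₁)/(k₂−k₁).
= ln(0.342/2.99)/(0.342−2.99) = ln(0.1144)/-2.648 = -2.168/-2.648 = 0.819 s.

0.819 s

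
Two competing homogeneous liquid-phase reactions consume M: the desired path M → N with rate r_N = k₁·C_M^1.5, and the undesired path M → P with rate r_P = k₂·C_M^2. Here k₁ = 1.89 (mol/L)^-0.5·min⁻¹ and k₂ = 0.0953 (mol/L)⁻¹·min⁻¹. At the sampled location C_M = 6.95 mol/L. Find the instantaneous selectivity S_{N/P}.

7.52

S_{N/P} = r_N/r_P = (k₁·C_M^1.5)/(k₂·C_M^2) = (k₁/k₂)·C_M^-0.5.
= (1.89×6.950^1.5) / (0.0953×6.950^2) = 34.63/4.603 = 7.52.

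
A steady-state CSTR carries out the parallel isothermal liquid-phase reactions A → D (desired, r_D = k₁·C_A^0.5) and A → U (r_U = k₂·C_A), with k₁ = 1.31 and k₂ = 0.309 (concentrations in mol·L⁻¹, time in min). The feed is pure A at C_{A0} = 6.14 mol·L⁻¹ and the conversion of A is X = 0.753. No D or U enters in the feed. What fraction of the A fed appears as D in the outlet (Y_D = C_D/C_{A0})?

Exit C_A = C_{A0}(1−X) = 6.14×0.247 = 1.517 mol·L⁻¹.
In a CSTR the entire volume is at exit conditions, so r_D = 1.31×1.517^0.5 = 1.613 and r_U = 0.309×1.517 = 0.4686.
Fraction of consumed A going to D: r_D/(r_D+r_U) = 0.7749.
C_D = 0.7749·C_{A0}·X = 0.7749×6.14×0.753 = 3.58 mol·L⁻¹; Y_D = C_D/C_{A0} = 0.584.

0.584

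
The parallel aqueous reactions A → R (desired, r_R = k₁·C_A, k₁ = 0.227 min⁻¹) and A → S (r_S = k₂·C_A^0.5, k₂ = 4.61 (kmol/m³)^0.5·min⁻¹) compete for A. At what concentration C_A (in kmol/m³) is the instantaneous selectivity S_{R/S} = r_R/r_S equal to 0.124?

6.34 kmol/m³

S_{R/S} = (k₁/k₂)·C_A^0.5 ⇒ C_A = (S·k₂/k₁)^(2).
= (0.124×4.61/0.227)^(2) = (2.518)^(2) = 6.34 kmol/m³.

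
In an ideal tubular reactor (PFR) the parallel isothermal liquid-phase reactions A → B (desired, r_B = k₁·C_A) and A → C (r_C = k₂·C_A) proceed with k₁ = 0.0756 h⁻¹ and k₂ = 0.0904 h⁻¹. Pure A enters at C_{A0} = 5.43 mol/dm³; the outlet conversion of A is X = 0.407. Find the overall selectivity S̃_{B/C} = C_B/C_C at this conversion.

0.836

C_A = C_{A0}(1−X) = 3.220 mol/dm³.
Both paths are first order in A, so the instantaneous fraction to B is constant: dC_B/d(−C_A) = k₁/(k₁+k₂) = 0.4554.
C_B = 0.4554·(C_{A0}−C_A) = 0.4554×2.210 = 1.01 mol/dm³.
C_C = (C_{A0}−C_A)−C_B = 1.204 mol/dm³; S̃_{B/C} = 1.006/1.204 = 0.836.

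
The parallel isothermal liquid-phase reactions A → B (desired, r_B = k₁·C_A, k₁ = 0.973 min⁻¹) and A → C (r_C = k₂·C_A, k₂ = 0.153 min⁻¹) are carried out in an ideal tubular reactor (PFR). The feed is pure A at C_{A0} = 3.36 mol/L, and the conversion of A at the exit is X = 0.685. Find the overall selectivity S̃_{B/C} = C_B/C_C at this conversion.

C_A = C_{A0}(1−X) = 1.058 mol/L.
Both paths are first order in A, so the instantaneous fraction to B is constant: dC_B/d(−C_A) = k₁/(k₁+k₂) = 0.8641.
C_B = 0.8641·(C_{A0}−C_A) = 0.8641×2.302 = 1.99 mol/L.
C_C = (C_{A0}−C_A)−C_B = 0.3127 mol/L; S̃_{B/C} = 1.989/0.3127 = 6.36.

6.36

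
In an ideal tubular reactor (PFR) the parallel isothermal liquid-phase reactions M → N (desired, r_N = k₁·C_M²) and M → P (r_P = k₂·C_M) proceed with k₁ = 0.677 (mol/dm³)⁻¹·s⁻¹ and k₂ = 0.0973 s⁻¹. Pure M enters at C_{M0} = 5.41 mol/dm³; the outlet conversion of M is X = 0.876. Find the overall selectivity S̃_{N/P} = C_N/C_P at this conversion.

16.2

C_M = C_{M0}(1−X) = 0.6708 mol/dm³.
Along a PFR/batch, dC_P/dC_M = −r_P/(r_N+r_P) = −k₂/(k₂+k₁·C_M).
Integrating from C_{M0} to C_M: C_P = (0.0973/0.677)·ln[(0.0973+0.677·5.41)/(0.0973+0.677·0.671)] = 0.1437·ln(3.760/0.5515) = 0.2759 mol/dm³.
Then C_N = (C_{M0}−C_M) − C_P = 4.739 − 0.2759 = 4.463 mol/dm³.
S̃_{N/P} = C_N/C_P = 4.463/0.2759 = 16.2.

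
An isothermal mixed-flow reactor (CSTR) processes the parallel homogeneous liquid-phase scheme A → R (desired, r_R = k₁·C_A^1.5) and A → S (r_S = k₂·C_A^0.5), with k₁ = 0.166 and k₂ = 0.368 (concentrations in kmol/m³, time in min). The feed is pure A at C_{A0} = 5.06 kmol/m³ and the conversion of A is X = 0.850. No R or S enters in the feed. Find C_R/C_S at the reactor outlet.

0.342

Exit C_A = C_{A0}(1−X) = 5.06×0.150 = 0.7590 kmol/m³.
Rates in a CSTR are evaluated at the outlet concentration: r_R = 0.166×0.7590^1.5 = 0.1098, r_S = 0.368×0.7590^0.5 = 0.3206.
Overall selectivity = C_R/C_S = r_Rτ/(r_Sτ) = r_R/r_S = 0.342.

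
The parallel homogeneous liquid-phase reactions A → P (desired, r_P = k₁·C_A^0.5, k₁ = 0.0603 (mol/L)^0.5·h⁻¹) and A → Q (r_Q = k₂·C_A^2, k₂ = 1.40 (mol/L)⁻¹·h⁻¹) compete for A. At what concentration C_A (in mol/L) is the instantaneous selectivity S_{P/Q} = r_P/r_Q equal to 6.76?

0.0344 mol/L

S_{P/Q} = (k₁/k₂)·C_A^-1.5 ⇒ C_A = (S·k₂/k₁)^(1/(-1.5)).
= (6.76×1.40/0.0603)^(-0.6667) = (156.9)^(-0.6667) = 0.0344 mol/L.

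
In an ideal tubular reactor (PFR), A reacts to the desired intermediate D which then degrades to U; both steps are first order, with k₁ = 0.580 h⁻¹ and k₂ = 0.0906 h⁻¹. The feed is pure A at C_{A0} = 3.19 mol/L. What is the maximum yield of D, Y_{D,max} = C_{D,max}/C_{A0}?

0.709

For a first-order series the maximum intermediate yield is C_{D,max}/C_{A0} = (k₁/k₂)^[k₂/(k₂−k₁)].
= (0.580/0.0906)^(0.0906/(0.0906−0.580)) = (6.402)^(-0.1851) = 0.7091.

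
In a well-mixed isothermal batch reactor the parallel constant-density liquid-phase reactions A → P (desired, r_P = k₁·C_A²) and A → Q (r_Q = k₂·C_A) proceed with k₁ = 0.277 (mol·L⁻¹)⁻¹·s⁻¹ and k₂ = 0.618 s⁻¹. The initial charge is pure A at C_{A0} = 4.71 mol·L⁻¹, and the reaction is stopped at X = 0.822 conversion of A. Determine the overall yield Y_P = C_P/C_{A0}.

C_A = C_{A0}(1−X) = 0.8384 mol·L⁻¹.
Along a PFR/batch, dC_Q/dC_A = −r_Q/(r_P+r_Q) = −k₂/(k₂+k₁·C_A).
Integrating from C_{A0} to C_A: C_Q = (0.618/0.277)·ln[(0.618+0.277·4.71)/(0.618+0.277·0.838)] = 2.231·ln(1.923/0.8502) = 1.820 mol·L⁻¹.
Then C_P = (C_{A0}−C_A) − C_Q = 3.872 − 1.820 = 2.051 mol·L⁻¹.
Y_P = C_P/C_{A0} = 2.051/4.71 = 0.435.

0.435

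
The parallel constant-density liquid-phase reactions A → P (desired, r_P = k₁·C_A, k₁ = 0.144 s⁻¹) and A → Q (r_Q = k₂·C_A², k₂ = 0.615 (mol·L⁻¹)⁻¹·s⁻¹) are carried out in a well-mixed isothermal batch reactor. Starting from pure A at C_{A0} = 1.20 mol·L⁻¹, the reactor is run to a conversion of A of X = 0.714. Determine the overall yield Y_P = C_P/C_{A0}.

C_A = C_{A0}(1−X) = 0.3432 mol·L⁻¹.
Along a PFR/batch, dC_P/dC_A = −r_P/(r_P+r_Q) = −k₁/(k₁+k₂·C_A).
Integrating from C_{A0} to C_A: C_P = (0.144/0.615)·ln[(0.144+0.615·1.20)/(0.144+0.615·0.343)] = 0.2341·ln(0.8820/0.3551) = 0.2130 mol·L⁻¹.
Y_P = C_P/C_{A0} = 0.2130/1.20 = 0.178.

0.178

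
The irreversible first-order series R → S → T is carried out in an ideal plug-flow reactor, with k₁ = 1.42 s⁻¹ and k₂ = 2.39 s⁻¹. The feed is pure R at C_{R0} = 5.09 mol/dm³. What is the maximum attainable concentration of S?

For a first-order series the maximum intermediate yield is C_{S,max}/C_{R0} = (k₁/k₂)^[k₂/(k₂−k₁)].
= (1.42/2.39)^(2.39/(2.39−1.42)) = (0.5941)^(2.464) = 0.2773.
C_{S,max} = 0.2773×5.09 = 1.41 mol/dm³.

1.41 mol/dm³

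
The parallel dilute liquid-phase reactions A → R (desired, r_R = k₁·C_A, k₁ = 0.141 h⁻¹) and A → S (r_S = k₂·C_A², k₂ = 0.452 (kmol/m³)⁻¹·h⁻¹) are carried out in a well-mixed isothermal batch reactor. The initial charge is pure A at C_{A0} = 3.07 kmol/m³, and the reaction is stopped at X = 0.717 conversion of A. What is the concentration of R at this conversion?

0.328 kmol/m³

C_A = C_{A0}(1−X) = 0.8688 kmol/m³.
Along a PFR/batch, dC_R/dC_A = −r_R/(r_R+r_S) = −k₁/(k₁+k₂·C_A).
Integrating from C_{A0} to C_A: C_R = (0.141/0.452)·ln[(0.141+0.452·3.07)/(0.141+0.452·0.869)] = 0.3119·ln(1.529/0.5337) = 0.3283 kmol/m³.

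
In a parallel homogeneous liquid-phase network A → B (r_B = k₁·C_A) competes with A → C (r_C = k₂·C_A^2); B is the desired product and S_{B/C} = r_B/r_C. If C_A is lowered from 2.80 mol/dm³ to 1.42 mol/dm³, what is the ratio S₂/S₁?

S_{B/C} = (k₁/k₂)·C_A⁻¹, so S₂/S₁ = (C_{A,2}/C_{A,1})⁻¹.
= 2.80/1.42 = 1.97.
Selectivity toward B rises as C_A falls — low-concentration operation is favoured.

1.97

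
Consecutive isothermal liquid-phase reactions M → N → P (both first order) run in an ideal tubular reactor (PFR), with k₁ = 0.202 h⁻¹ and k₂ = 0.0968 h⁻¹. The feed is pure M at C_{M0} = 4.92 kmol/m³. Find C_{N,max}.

For a first-order series the maximum intermediate yield is C_{N,max}/C_{M0} = (k₁/k₂)^[k₂/(k₂−k₁)].
= (0.202/0.0968)^(0.0968/(0.0968−0.202)) = (2.087)^(-0.9202) = 0.5082.
C_{N,max} = 0.5082×4.92 = 2.50 kmol/m³.

2.50 kmol/m³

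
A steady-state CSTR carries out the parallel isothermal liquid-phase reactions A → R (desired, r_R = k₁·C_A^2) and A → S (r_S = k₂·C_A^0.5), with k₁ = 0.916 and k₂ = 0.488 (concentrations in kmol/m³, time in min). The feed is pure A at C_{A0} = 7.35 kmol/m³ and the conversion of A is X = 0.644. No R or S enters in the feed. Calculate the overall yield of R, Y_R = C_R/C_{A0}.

Exit C_A = C_{A0}(1−X) = 7.35×0.356 = 2.617 kmol/m³.
Rates in a CSTR are evaluated at the outlet concentration: r_R = 0.916×2.617^2 = 6.271, r_S = 0.488×2.617^0.5 = 0.7894.
Fraction of consumed A going to R: r_R/(r_R+r_S) = 0.8882.
C_R = 0.8882·C_{A0}·X = 0.8882×7.35×0.644 = 4.20 kmol/m³; Y_R = C_R/C_{A0} = 0.572.

0.572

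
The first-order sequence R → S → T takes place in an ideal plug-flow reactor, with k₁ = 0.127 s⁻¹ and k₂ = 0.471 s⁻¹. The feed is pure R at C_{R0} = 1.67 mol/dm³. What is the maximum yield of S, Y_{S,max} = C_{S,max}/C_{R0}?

For a first-order series the maximum intermediate yield is C_{S,max}/C_{R0} = (k₁/k₂)^[k₂/(k₂−k₁)].
= (0.127/0.471)^(0.471/(0.471−0.127)) = (0.2696)^(1.369) = 0.1662.

0.166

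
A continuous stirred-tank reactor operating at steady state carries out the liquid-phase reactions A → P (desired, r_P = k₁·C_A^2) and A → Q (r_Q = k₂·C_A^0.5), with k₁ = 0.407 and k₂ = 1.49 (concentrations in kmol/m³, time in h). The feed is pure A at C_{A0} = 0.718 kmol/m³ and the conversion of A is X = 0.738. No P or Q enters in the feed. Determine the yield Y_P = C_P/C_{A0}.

Exit C_A = C_{A0}(1−X) = 0.718×0.262 = 0.1881 kmol/m³.
Rates in a CSTR are evaluated at the outlet concentration: r_P = 0.407×0.1881^2 = 0.01440, r_Q = 1.49×0.1881^0.5 = 0.6462.
Fraction of consumed A going to P: r_P/(r_P+r_Q) = 0.02180.
C_P = 0.02180·C_{A0}·X = 0.02180×0.718×0.738 = 0.0116 kmol/m³; Y_P = C_P/C_{A0} = 0.0161.

0.0161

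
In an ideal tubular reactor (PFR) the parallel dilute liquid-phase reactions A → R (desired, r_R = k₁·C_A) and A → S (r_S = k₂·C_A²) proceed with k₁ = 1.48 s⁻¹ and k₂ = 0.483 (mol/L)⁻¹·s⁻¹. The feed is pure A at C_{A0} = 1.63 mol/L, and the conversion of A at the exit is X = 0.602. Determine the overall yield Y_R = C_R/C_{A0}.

0.441

C_A = C_{A0}(1−X) = 0.6487 mol/L.
Along a PFR/batch, dC_R/dC_A = −r_R/(r_R+r_S) = −k₁/(k₁+k₂·C_A).
Integrating from C_{A0} to C_A: C_R = (1.48/0.483)·ln[(1.48+0.483·1.63)/(1.48+0.483·0.649)] = 3.064·ln(2.267/1.793) = 0.7186 mol/L.
Y_R = C_R/C_{A0} = 0.7186/1.63 = 0.441.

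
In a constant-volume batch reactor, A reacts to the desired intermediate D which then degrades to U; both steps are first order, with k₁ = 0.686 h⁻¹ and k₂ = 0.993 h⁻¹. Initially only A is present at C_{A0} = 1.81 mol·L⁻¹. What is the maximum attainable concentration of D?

0.547 mol·L⁻¹

Evaluating C_D at t_opt = ln(k₂/k₁)/(k₂−k₁) gives C_{D,max}/C_{A0} = (k₁/k₂)^[k₂/(k₂−k₁)].
= (0.686/0.993)^(0.993/(0.993−0.686)) = (0.6908)^(3.235) = 0.3023.
C_{D,max} = 0.3023×1.81 = 0.547 mol·L⁻¹.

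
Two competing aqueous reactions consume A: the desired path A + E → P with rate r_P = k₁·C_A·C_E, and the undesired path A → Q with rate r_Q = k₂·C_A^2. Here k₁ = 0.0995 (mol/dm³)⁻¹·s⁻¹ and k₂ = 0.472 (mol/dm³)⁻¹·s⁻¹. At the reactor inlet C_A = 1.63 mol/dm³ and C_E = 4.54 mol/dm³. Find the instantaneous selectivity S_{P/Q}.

S_{P/Q} = r_P/r_Q = (k₁·C_A·C_E)/(k₂·C_A^2) = (k₁/k₂)·C_A⁻¹·C_E.
= (0.0995×1.630×4.540) / (0.472×1.630^2) = 0.7363/1.254 = 0.587.
The undesired path is higher order in A, so low C_A (CSTR or dilute feed) favours P.

0.587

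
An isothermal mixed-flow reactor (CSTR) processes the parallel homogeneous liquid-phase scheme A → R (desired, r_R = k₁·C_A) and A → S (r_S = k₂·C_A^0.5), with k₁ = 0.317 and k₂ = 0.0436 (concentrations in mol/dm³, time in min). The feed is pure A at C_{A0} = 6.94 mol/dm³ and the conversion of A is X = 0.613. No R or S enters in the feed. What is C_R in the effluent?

Exit C_A = C_{A0}(1−X) = 6.94×0.387 = 2.686 mol/dm³.
A CSTR operates uniformly at the exit composition, giving r_R = 0.8514 and r_S = 0.07145 (each k·C_A^n at C_A = 2.686).
Fraction of consumed A going to R: r_R/(r_R+r_S) = 0.9226.
C_R = 0.9226·C_{A0}·X = 0.9226×6.94×0.613 = 3.92 mol/dm³.

3.92 mol/dm³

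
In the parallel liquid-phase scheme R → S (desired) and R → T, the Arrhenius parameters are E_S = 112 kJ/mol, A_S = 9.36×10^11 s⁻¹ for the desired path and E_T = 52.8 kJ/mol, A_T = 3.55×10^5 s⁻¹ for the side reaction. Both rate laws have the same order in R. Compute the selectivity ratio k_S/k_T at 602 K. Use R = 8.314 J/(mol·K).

Since both paths have the same order in R, the concentration cancels and S_{S/T} = k_S/k_T = (A_S/A_T)·exp[(E_T−E_S)/(RT)].
(E_T−E_S)/(RT) = (52.8−112)×10³/(8.314×602) = -59200/5005 = -11.83.
k_S/k_T = (9.36×10^11/3.55×10^5)·exp(-11.83) = 2.637×10^6 × 7.297×10^-6 = 19.2.
Since E_S > E_T, raising the temperature improves selectivity toward S.

19.2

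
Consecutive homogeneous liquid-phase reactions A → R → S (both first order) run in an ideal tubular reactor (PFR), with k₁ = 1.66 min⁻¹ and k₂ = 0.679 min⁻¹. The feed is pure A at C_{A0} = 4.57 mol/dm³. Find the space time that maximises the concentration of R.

Setting dC_R/dτ = 0 gives τ_opt = ln(k₂/k₁)/(k₂−k₁).
= ln(0.679/1.66)/(0.679−1.66) = ln(0.4090)/-0.9810 = -0.8940/-0.9810 = 0.911 min.

0.911 min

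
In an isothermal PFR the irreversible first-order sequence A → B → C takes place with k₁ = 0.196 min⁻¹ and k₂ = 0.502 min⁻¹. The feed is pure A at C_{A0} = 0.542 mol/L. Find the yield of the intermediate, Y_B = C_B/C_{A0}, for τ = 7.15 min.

0.140

The intermediate concentration in a first-order A→B→C sequence is C_B = k₁C_{A0}(e^(−k₁τ) − e^(−k₂τ))/(k₂−k₁).
e^(−k₁τ) = e^(−0.196×7.15) = e^(−1.401) = 0.2463; e^(−k₂τ) = e^(−3.589) = 0.02762.
C_B = 0.196×0.542/(0.502−0.196) × (0.2463−0.02762) = 0.3472×0.2186 = 0.07590 mol/L.
Y_B = C_B/C_{A0} = 0.07590/0.542 = 0.140.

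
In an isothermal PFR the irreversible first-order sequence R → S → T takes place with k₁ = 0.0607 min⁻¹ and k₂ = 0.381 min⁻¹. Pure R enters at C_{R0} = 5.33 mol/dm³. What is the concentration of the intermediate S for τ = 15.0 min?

0.403 mol/dm³

Solving the coupled first-order balances gives C_S(τ) = [k₁/(k₂−k₁)]·C_{R0}·(e^(−k₁τ) − e^(−k₂τ)).
e^(−k₁τ) = e^(−0.0607×15.0) = e^(−0.9105) = 0.4023; e^(−k₂τ) = e^(−5.715) = 0.003296.
C_S = 0.0607×5.33/(0.381−0.0607) × (0.4023−0.003296) = 1.010×0.3990 = 0.4031 mol/dm³.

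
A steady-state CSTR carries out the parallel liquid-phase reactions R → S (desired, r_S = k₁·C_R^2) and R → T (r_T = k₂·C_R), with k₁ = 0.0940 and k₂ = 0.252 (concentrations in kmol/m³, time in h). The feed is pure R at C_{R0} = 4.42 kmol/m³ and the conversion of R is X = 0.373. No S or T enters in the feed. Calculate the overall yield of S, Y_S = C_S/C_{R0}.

Exit C_R = C_{R0}(1−X) = 4.42×0.627 = 2.771 kmol/m³.
A CSTR operates uniformly at the exit composition, giving r_S = 0.7220 and r_T = 0.6984 (each k·C_R^n at C_R = 2.771).
Fraction of consumed R going to S: r_S/(r_S+r_T) = 0.5083.
C_S = 0.5083·C_{R0}·X = 0.5083×4.42×0.373 = 0.838 kmol/m³; Y_S = C_S/C_{R0} = 0.190.

0.190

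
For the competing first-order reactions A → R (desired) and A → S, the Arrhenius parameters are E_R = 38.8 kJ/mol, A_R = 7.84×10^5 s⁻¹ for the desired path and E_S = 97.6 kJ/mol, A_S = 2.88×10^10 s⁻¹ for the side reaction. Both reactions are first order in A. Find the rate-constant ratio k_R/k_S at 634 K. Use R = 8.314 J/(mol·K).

1.90

Since both paths have the same order in A, the concentration cancels and S_{R/S} = k_R/k_S = (A_R/A_S)·exp[(E_S−E_R)/(RT)].
(E_S−E_R)/(RT) = (97.6−38.8)×10³/(8.314×634) = 58800/5271 = 11.16.
k_R/k_S = (7.84×10^5/2.88×10^10)·exp(11.16) = 2.722×10^-5 × 69928 = 1.90.
Since E_R < E_S, lowering the temperature improves selectivity toward R.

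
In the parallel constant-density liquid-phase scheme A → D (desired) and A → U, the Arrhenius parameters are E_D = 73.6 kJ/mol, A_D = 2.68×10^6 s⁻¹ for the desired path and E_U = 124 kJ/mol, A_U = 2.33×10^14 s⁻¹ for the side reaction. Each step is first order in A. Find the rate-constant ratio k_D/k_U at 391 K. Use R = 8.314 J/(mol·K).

0.0622

With equal orders, S_{D/U} = k_D/k_U = (A_D/A_U)·exp[(E_U−E_D)/(RT)].
(E_U−E_D)/(RT) = (124−73.6)×10³/(8.314×391) = 50400/3251 = 15.50.
k_D/k_U = (2.68×10^6/2.33×10^14)·exp(15.50) = 1.150×10^-8 × 5.411×10^6 = 0.0622.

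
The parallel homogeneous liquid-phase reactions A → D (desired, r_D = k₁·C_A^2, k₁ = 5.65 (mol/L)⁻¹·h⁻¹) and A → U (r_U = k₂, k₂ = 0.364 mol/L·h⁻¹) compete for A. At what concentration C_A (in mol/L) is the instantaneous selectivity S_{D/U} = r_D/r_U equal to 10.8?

S_{D/U} = (k₁/k₂)·C_A^2 ⇒ C_A = (S·k₂/k₁)^(0.5).
= (10.8×0.364/5.65)^(0.5) = (0.6958)^(0.5) = 0.834 mol/L.

0.834 mol/L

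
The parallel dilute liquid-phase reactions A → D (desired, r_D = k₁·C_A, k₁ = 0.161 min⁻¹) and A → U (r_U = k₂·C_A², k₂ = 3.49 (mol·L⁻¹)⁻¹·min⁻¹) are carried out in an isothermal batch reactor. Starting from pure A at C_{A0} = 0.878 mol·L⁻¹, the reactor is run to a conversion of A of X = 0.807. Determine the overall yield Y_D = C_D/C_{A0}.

C_A = C_{A0}(1−X) = 0.1695 mol·L⁻¹.
Along a PFR/batch, dC_D/dC_A = −r_D/(r_D+r_U) = −k₁/(k₁+k₂·C_A).
Integrating from C_{A0} to C_A: C_D = (0.161/3.49)·ln[(0.161+3.49·0.878)/(0.161+3.49·0.169)] = 0.04613·ln(3.225/0.7524) = 0.06714 mol·L⁻¹.
Y_D = C_D/C_{A0} = 0.06714/0.878 = 0.0765.

0.0765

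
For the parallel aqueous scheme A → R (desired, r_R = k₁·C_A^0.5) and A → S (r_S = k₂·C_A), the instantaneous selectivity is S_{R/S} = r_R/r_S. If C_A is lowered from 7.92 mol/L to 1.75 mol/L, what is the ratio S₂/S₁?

S_{R/S} = (k₁/k₂)·C_A^-0.5, so S₂/S₁ = (C_{A,2}/C_{A,1})^-0.5.
= (1.75/7.92)^(-0.5) = (0.2210)^(-0.5) = 2.13.
Selectivity toward R rises as C_A falls — low-concentration operation is favoured.

2.13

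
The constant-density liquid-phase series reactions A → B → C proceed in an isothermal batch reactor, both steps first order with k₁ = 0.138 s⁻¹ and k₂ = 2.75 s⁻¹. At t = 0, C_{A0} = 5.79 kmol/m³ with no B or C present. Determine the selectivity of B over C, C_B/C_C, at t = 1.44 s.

0.307

For first-order series with pure A initially, C_B(t) = k₁C_{A0}/(k₂−k₁)·(e^(−k₁t) − e^(−k₂t)).
e^(−k₁t) = e^(−0.138×1.44) = e^(−0.1987) = 0.8198; e^(−k₂t) = e^(−3.960) = 0.01906.
C_B = 0.138×5.79/(2.75−0.138) × (0.8198−0.01906) = 0.3059×0.8007 = 0.2449 kmol/m³.
C_A = C_{A0}e^(−k₁t) = 4.747 kmol/m³, so C_C = C_{A0}−C_A−C_B = 0.7985 kmol/m³; C_B/C_C = 0.307.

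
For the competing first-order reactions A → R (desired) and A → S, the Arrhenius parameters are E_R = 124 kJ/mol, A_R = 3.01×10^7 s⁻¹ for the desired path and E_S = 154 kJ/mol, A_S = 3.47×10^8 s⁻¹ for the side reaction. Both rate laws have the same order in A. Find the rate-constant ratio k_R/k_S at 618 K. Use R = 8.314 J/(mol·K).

29.8

With equal orders, S_{R/S} = k_R/k_S = (A_R/A_S)·exp[(E_S−E_R)/(RT)].
(E_S−E_R)/(RT) = (154−124)×10³/(8.314×618) = 30000/5138 = 5.839.
k_R/k_S = (3.01×10^7/3.47×10^8)·exp(5.839) = 0.08674 × 343.4 = 29.8.
Since E_R < E_S, lowering the temperature improves selectivity toward R.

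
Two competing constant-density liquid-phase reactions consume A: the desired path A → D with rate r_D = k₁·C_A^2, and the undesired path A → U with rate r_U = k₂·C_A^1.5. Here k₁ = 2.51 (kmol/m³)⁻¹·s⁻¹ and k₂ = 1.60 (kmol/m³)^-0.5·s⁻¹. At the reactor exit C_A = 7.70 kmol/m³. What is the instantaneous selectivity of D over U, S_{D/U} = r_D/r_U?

4.35

S_{D/U} = r_D/r_U = (k₁·C_A^2)/(k₂·C_A^1.5) = (k₁/k₂)·C_A^0.5.
= (2.51×7.700^2) / (1.60×7.700^1.5) = 148.8/34.19 = 4.35.
Since the desired path is higher order in A, keeping C_A high (PFR or concentrated feed) favours D.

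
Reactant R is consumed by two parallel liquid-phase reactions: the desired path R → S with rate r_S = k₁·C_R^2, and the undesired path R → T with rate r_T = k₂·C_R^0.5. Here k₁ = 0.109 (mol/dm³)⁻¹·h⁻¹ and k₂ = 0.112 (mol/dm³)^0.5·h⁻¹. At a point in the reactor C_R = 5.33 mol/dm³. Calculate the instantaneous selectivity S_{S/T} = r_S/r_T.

12.0

S_{S/T} = r_S/r_T = (k₁·C_R^2)/(k₂·C_R^0.5) = (k₁/k₂)·C_R^1.5.
= (0.109×5.330^2) / (0.112×5.330^0.5) = 3.097/0.2586 = 12.0.
Since the desired path is higher order in R, keeping C_R high (PFR or concentrated feed) favours S.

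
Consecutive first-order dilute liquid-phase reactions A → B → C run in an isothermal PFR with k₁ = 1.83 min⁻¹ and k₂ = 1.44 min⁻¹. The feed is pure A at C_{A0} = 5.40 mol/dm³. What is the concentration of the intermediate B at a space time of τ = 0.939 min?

Solving the coupled first-order balances gives C_B(τ) = [k₁/(k₂−k₁)]·C_{A0}·(e^(−k₁τ) − e^(−k₂τ)).
e^(−k₁τ) = e^(−1.83×0.939) = e^(−1.718) = 0.1794; e^(−k₂τ) = e^(−1.352) = 0.2587.
C_B = 1.83×5.40/(1.44−1.83) × (0.1794−0.2587) = (-25.34)×(-0.07932) = 2.010 mol/dm³.

2.01 mol/dm³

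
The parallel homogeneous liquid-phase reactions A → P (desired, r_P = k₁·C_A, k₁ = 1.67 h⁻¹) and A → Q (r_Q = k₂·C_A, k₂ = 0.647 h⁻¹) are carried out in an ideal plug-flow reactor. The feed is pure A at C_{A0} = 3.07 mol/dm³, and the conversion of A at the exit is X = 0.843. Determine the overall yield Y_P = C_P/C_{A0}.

0.608

C_A = C_{A0}(1−X) = 0.4820 mol/dm³.
Both paths are first order in A, so the instantaneous fraction to P is constant: dC_P/d(−C_A) = k₁/(k₁+k₂) = 0.7208.
C_P = 0.7208·(C_{A0}−C_A) = 0.7208×2.588 = 1.87 mol/dm³.
Y_P = C_P/C_{A0} = 1.865/3.07 = 0.608.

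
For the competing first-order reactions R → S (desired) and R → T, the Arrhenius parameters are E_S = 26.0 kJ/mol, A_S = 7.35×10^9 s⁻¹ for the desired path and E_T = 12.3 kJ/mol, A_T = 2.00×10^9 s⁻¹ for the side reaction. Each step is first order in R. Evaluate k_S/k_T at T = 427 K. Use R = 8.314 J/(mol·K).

Since both paths have the same order in R, the concentration cancels and S_{S/T} = k_S/k_T = (A_S/A_T)·exp[(E_T−E_S)/(RT)].
(E_T−E_S)/(RT) = (12.3−26.0)×10³/(8.314×427) = -13700/3550 = -3.859.
k_S/k_T = (7.35×10^9/2.00×10^9)·exp(-3.859) = 3.675 × 0.02109 = 0.0775.

0.0775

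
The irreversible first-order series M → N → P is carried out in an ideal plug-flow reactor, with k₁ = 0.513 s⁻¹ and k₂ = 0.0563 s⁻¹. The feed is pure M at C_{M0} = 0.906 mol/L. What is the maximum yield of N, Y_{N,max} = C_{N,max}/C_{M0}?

0.762

At the optimum, C_{N,max}/C_{M0} = (k₁/k₂)^[k₂/(k₂−k₁)].
= (0.513/0.0563)^(0.0563/(0.0563−0.513)) = (9.112)^(-0.1233) = 0.7616.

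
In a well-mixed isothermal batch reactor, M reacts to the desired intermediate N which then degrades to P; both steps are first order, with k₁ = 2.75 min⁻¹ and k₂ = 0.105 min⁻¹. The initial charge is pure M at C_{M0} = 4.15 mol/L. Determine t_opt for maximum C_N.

Setting dC_N/dt = 0 gives t_opt = ln(k₂/k₁)/(k₂−k₁).
= ln(0.105/2.75)/(0.105−2.75) = ln(0.03818)/-2.645 = -3.265/-2.645 = 1.23 min.

1.23 min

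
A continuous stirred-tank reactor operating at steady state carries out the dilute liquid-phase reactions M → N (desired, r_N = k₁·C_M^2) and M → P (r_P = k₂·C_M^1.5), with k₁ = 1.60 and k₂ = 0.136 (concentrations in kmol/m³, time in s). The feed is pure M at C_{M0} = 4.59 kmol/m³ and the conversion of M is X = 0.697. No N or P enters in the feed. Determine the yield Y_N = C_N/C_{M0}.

0.650

Exit C_M = C_{M0}(1−X) = 4.59×0.303 = 1.391 kmol/m³.
In a CSTR the entire volume is at exit conditions, so r_N = 1.60×1.391^2 = 3.095 and r_P = 0.136×1.391^1.5 = 0.2231.
Fraction of consumed M going to N: r_N/(r_N+r_P) = 0.9328.
C_N = 0.9328·C_{M0}·X = 0.9328×4.59×0.697 = 2.98 kmol/m³; Y_N = C_N/C_{M0} = 0.650.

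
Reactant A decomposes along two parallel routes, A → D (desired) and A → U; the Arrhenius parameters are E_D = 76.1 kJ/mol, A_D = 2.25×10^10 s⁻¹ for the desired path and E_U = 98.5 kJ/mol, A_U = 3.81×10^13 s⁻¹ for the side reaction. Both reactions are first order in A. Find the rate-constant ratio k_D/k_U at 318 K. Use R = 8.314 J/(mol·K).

2.82

With equal orders, S_{D/U} = k_D/k_U = (A_D/A_U)·exp[(E_U−E_D)/(RT)].
(E_U−E_D)/(RT) = (98.5−76.1)×10³/(8.314×318) = 22400/2644 = 8.472.
k_D/k_U = (2.25×10^10/3.81×10^13)·exp(8.472) = 5.906×10^-4 × 4781 = 2.82.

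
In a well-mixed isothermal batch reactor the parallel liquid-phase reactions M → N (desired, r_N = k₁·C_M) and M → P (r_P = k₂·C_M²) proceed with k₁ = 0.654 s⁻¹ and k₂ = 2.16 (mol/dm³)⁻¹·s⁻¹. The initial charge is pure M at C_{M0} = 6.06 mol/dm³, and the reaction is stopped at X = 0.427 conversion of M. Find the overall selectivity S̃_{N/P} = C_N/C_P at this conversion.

0.0651

C_M = C_{M0}(1−X) = 3.472 mol/dm³.
Along a PFR/batch, dC_N/dC_M = −r_N/(r_N+r_P) = −k₁/(k₁+k₂·C_M).
Integrating from C_{M0} to C_M: C_N = (0.654/2.16)·ln[(0.654+2.16·6.06)/(0.654+2.16·3.47)] = 0.3028·ln(13.74/8.154) = 0.1581 mol/dm³.
C_P = (C_{M0}−C_M)−C_N = 2.430 mol/dm³; S̃_{N/P} = 0.1581/2.430 = 0.0651.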